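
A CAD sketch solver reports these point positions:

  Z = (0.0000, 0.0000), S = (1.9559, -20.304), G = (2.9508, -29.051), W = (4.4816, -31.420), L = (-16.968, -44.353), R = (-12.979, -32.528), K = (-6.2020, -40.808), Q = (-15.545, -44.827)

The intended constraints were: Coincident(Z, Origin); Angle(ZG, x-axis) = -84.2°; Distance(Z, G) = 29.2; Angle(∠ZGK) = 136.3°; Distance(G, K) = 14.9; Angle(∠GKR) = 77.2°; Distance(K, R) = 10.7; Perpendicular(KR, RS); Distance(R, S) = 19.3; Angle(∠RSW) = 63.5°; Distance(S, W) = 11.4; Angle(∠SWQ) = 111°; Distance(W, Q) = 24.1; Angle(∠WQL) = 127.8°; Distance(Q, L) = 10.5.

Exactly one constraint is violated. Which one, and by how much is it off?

Distance(Q, L) = 10.5 — off by 9.00.

Z = (0.00, 0.00) ✓; ZG at -84.20° ✓; |ZG| = 29.20 ✓; ∠ZGK = 136.3° ✓; |GK| = 14.90 ✓; ∠GKR = 77.20° ✓; |KR| = 10.70 ✓; ∠(KR, RS) = 90.00° ✓; |RS| = 19.30 ✓; ∠RSW = 63.50° ✓; |SW| = 11.40 ✓; ∠SWQ = 111.0° ✓; |WQ| = 24.10 ✓; ∠WQL = 127.8° ✓; |QL| = 1.500 ✗.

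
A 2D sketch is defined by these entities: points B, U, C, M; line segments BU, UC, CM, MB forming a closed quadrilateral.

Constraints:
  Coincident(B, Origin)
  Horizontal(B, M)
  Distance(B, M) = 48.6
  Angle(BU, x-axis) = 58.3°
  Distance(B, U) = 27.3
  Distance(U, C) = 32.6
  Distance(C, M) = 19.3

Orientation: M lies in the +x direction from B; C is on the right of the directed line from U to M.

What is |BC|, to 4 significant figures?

30.52

Checks: B = (0.00, 0.00) ✓; |UC| = 32.60 ✓; |CM| = 19.30 ✓.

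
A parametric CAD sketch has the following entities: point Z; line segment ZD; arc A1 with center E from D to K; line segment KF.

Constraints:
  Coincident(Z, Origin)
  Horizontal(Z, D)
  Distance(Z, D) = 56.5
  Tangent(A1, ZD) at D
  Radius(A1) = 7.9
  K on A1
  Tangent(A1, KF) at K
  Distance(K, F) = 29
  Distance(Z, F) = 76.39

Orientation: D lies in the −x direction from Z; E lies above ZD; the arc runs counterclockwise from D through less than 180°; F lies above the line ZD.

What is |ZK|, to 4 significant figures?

51.71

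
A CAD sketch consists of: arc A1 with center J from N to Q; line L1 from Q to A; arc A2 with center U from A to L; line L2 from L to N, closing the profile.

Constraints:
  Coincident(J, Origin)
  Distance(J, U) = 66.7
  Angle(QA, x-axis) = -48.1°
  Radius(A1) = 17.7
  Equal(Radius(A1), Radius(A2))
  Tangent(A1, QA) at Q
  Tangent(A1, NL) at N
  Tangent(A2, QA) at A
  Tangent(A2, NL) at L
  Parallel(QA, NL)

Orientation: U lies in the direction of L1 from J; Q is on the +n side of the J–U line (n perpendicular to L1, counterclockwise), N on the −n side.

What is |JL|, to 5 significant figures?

69.009

The slot axis is L1's direction at -48.1°, so u = (cos -48.1°, sin -48.1°) = (0.66783, -0.74431) and n = (−sin -48.1°, cos -48.1°) = (0.74431, 0.66783). J is at the origin and U lies 66.7 along u from J, so U = 66.7·u = (44.544, -49.646). Tangency of A1 to both parallel lines with radius 17.7 puts Q and N at J ± 17.7·n: Q = (13.174, 11.821), N = (-13.174, -11.821). Equal radii place A and L the same way about U: A = U + 17.7·n = (57.719, -37.825), L = U − 17.7·n = (31.370, -61.466). Then |JL| = |L − J| = 69.009.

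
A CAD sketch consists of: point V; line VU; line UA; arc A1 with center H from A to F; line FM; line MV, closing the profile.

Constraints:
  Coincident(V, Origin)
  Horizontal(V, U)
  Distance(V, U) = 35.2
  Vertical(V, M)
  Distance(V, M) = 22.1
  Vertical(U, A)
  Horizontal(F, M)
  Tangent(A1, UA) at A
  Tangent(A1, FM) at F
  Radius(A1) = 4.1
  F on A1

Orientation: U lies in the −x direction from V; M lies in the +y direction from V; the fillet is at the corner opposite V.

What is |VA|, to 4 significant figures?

39.54

V is at the origin; VU is horizontal with |VU| = 35.2 and U on the −x side, so U = (-35.20, 0.000). VM is vertical with |VM| = 22.1 and M on the +y side, so M = (0.000, 22.10). The virtual corner opposite V is at (-35.20, 22.10). A1 meets UA tangentially, so HA is at right angles to UA and since A1 is tangent to FM there, HF ⟂ FM, with radius 4.1, so the center H sits 4.1 in from both sides at H = (-31.10, 18.00). That places the tangent points at A = (-35.20, 18.00) on UA and F = (-31.10, 22.10) on FM. Then |VA| = |A − V| = 39.54.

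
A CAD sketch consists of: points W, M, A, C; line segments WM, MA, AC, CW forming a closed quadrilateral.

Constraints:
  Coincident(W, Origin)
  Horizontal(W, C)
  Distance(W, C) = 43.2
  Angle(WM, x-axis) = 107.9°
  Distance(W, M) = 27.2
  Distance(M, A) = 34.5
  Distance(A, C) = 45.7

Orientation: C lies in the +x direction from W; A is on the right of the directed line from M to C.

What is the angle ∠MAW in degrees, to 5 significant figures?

23.646°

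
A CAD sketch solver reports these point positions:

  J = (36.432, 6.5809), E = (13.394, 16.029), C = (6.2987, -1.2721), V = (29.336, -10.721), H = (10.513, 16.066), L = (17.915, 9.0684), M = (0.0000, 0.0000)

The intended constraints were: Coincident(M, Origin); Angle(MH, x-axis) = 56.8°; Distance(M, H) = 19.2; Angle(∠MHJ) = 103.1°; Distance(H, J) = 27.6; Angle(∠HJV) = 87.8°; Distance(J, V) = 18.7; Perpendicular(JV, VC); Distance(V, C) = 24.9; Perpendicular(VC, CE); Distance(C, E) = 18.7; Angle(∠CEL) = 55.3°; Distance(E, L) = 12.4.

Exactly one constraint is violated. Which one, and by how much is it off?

Distance(E, L) = 12.4 — off by 4.10.

M = (0.00, 0.00) ✓; MH at 56.80° ✓; |MH| = 19.20 ✓; ∠MHJ = 103.1° ✓; |HJ| = 27.60 ✓; ∠HJV = 87.80° ✓; |JV| = 18.70 ✓; ∠(JV, VC) = 90.00° ✓; |VC| = 24.90 ✓; ∠(VC, CE) = 90.00° ✓; |CE| = 18.70 ✓; ∠CEL = 55.30° ✓; |EL| = 8.300 ✗.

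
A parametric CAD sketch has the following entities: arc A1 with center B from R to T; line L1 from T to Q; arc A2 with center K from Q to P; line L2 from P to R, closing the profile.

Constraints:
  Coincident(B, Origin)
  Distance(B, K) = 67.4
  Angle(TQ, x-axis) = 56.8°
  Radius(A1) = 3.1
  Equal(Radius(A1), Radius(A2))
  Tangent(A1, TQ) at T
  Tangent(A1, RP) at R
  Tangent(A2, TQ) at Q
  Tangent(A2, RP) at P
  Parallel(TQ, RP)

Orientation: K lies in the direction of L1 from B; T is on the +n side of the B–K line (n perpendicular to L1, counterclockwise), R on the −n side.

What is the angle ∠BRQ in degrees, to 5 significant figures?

84.744°

The slot axis is L1's direction at 56.8°, so u = (cos 56.8°, sin 56.8°) = (0.54756, 0.83676) and n = (−sin 56.8°, cos 56.8°) = (-0.83676, 0.54756). B is at the origin and K lies 67.4 along u from B, so K = 67.4·u = (36.906, 56.398). Tangency of A1 to both parallel lines with radius 3.1 puts T and R at B ± 3.1·n: T = (-2.5940, 1.6974), R = (2.5940, -1.6974). Equal radii place Q and P the same way about K: Q = K + 3.1·n = (34.312, 58.095), P = K − 3.1·n = (39.500, 54.700). Then cos ∠BRQ = RB·RQ / (|RB||RQ|), giving 84.744°.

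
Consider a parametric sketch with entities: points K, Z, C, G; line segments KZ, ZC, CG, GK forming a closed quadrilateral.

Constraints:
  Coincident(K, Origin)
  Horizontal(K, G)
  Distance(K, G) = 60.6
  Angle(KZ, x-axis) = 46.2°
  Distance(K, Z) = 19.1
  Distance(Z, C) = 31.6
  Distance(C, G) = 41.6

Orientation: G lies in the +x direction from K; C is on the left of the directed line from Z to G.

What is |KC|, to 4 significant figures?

50.64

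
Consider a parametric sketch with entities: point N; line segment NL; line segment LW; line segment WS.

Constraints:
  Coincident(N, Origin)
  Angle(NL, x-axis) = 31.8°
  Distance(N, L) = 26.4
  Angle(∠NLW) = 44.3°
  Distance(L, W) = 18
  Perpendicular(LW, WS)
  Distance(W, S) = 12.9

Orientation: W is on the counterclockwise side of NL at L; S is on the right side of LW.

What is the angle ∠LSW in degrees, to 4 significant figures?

54.37°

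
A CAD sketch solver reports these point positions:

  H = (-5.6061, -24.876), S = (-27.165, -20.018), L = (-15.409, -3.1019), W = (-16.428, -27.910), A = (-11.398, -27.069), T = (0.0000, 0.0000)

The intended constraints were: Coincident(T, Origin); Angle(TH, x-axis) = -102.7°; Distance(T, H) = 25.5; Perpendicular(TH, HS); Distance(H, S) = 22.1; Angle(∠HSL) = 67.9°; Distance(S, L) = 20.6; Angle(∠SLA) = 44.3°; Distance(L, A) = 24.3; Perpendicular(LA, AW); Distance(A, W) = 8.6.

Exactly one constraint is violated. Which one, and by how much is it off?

Distance(A, W) = 8.6 — off by 3.50.

T = (0.00, 0.00) ✓; TH at -102.7° ✓; |TH| = 25.50 ✓; ∠(TH, HS) = 90.00° ✓; |HS| = 22.10 ✓; ∠HSL = 67.90° ✓; |SL| = 20.60 ✓; ∠SLA = 44.30° ✓; |LA| = 24.30 ✓; ∠(LA, AW) = 90.01° ✓; |AW| = 5.100 ✗.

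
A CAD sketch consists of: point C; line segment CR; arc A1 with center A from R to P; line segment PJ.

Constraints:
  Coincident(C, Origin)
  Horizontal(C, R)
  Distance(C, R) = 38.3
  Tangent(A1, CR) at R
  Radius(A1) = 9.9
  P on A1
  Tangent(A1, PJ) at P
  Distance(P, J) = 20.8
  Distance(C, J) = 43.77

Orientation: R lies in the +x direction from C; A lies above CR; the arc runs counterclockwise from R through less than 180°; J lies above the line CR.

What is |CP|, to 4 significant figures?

48.31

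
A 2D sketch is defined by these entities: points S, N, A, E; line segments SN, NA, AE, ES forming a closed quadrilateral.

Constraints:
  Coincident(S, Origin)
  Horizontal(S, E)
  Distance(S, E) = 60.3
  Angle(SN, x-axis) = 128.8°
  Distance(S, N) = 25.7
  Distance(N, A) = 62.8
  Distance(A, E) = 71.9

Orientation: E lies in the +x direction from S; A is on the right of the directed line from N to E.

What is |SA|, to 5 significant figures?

40.448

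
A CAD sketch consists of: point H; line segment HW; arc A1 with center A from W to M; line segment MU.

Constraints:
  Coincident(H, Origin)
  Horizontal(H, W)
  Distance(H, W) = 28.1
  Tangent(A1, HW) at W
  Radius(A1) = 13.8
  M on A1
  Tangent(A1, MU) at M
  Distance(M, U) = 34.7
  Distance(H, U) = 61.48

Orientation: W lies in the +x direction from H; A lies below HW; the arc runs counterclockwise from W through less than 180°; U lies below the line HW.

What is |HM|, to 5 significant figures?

26.846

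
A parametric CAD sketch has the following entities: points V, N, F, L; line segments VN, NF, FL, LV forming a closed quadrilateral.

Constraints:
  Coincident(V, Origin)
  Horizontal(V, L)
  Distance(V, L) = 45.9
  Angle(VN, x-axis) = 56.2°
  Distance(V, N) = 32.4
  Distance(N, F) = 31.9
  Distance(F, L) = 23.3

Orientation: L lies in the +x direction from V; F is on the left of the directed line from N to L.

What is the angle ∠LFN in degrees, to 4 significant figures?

87.74°

V is at the origin; V and L share the same y with |VL| = 45.9 and L in +x, so L = (45.9, 0). VN runs at 56.2° with |VN| = 32.4, so N = (18.02, 26.92). F is determined by |NF| = 31.9 and |FL| = 23.3 together: it lies at the intersection of circle(N, 31.9) and circle(L, 23.3). With |NL| = 38.76, the foot of the radical line on NL is 25.50 from N and the perpendicular offset is √(31.9² − 25.50²) = 19.16. Taking the left-of-NL solution: F = (49.68, 22.99).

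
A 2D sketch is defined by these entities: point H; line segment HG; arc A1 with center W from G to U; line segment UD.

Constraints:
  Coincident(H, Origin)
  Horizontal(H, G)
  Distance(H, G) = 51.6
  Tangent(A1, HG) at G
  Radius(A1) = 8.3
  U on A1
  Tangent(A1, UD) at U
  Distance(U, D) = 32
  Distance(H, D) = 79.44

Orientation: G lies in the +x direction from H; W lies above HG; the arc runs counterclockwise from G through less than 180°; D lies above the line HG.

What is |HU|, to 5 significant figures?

59.500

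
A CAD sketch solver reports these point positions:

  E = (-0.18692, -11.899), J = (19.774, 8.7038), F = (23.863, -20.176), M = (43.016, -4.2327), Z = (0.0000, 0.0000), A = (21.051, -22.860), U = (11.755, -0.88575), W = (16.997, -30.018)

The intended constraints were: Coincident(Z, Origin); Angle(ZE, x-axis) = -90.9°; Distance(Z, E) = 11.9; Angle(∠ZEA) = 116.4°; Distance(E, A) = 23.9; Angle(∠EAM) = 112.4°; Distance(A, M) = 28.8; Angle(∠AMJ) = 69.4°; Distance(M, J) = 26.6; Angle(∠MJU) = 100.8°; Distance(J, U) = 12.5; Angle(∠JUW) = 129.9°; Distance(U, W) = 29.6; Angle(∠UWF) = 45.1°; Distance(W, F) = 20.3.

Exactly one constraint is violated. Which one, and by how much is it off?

Distance(W, F) = 20.3 — off by 8.30.

Z = (0.00, 0.00) ✓; ZE at -90.90° ✓; |ZE| = 11.90 ✓; ∠ZEA = 116.4° ✓; |EA| = 23.90 ✓; ∠EAM = 112.4° ✓; |AM| = 28.80 ✓; ∠AMJ = 69.40° ✓; |MJ| = 26.60 ✓; ∠MJU = 100.8° ✓; |JU| = 12.50 ✓; ∠JUW = 129.9° ✓; |UW| = 29.60 ✓; ∠UWF = 45.10° ✓; |WF| = 12.00 ✗.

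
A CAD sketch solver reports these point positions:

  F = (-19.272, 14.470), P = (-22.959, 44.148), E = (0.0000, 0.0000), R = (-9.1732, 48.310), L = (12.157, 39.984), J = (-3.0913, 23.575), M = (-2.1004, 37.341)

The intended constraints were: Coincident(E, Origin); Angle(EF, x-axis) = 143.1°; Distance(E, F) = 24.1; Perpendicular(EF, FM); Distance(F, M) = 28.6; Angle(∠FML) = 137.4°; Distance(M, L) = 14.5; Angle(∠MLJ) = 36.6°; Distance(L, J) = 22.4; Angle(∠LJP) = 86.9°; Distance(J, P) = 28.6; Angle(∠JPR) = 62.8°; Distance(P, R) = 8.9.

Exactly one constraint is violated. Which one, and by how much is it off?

Distance(P, R) = 8.9 — off by 5.50.

E = (0.00, 0.00) ✓; EF at 143.1° ✓; |EF| = 24.10 ✓; ∠(EF, FM) = 90.00° ✓; |FM| = 28.60 ✓; ∠FML = 137.4° ✓; |ML| = 14.50 ✓; ∠MLJ = 36.60° ✓; |LJ| = 22.40 ✓; ∠LJP = 86.90° ✓; |JP| = 28.60 ✓; ∠JPR = 62.80° ✓; |PR| = 14.40 ✗.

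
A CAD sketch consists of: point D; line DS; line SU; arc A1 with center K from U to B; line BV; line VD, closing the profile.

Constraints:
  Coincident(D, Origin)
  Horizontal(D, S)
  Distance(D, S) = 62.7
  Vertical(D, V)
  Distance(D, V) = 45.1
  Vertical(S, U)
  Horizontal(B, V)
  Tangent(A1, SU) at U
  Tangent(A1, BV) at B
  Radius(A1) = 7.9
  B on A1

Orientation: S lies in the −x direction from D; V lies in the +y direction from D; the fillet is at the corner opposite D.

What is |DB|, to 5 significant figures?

70.972

The virtual corner opposite D is at (-62.700, 45.100). Tangency of A1 to SU means the radius KU is perpendicular to SU and the tangent condition forces KB to be normal to BV, with radius 7.9, so the center K sits 7.9 in from both sides at K = (-54.800, 37.200). That places the tangent points at U = (-62.700, 37.200) on SU and B = (-54.800, 45.100) on BV. Then |DB| = |B − D| = 70.972.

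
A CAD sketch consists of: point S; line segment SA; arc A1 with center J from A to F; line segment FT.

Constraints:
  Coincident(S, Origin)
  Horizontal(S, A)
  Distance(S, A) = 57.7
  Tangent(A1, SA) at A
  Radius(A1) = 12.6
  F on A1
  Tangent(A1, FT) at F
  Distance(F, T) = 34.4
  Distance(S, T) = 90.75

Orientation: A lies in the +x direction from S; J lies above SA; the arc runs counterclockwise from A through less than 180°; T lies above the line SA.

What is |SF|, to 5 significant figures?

70.085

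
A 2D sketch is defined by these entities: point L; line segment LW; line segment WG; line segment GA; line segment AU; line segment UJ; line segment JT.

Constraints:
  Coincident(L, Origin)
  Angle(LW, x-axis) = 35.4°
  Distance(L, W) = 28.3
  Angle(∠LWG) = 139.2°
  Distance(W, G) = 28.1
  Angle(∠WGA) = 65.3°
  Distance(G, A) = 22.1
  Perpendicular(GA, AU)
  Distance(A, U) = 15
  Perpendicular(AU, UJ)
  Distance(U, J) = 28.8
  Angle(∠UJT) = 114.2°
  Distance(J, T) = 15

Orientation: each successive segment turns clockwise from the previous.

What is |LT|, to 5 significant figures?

61.859

AU is perpendicular to UJ, so UJ runs at 59.900°; with |UJ| = 28.8, J = (41.426, 27.068). ∠UJT = 114.2° gives JT at -5.9000° from the x-axis; with |JT| = 15.0, T = (56.347, 25.527). Then |LT| = |T − L| = 61.859.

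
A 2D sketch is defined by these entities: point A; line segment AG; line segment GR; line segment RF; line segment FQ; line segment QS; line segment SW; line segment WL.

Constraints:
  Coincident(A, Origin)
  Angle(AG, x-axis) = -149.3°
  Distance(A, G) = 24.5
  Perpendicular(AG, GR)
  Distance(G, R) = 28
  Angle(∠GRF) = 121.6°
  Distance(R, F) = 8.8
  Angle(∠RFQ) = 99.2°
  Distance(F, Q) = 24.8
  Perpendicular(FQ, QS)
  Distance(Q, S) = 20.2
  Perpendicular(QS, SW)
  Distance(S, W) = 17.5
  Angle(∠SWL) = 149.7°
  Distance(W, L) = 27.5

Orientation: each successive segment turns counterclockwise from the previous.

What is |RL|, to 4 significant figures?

15.22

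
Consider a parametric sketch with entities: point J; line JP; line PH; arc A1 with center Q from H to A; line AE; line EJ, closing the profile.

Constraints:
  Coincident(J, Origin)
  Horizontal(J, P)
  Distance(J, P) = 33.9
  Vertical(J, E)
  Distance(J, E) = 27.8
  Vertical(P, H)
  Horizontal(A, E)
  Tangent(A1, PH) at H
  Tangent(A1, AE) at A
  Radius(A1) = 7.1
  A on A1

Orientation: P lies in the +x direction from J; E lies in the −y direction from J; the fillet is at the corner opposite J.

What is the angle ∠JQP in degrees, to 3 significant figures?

71.2°

J is at the origin; JP is horizontal with |JP| = 33.9 and P on the +x side, so P = (33.9, 0.00). JE is vertical with |JE| = 27.8 and E on the −y side, so E = (0.00, -27.8). The virtual corner opposite J is at (33.9, -27.8). A1 meets PH tangentially, so QH is at right angles to PH and A1 meets AE tangentially, so QA is at right angles to AE, with radius 7.1, so the center Q sits 7.1 in from both sides at Q = (26.8, -20.7). Then cos ∠JQP = QJ·QP / (|QJ||QP|), giving 71.2°.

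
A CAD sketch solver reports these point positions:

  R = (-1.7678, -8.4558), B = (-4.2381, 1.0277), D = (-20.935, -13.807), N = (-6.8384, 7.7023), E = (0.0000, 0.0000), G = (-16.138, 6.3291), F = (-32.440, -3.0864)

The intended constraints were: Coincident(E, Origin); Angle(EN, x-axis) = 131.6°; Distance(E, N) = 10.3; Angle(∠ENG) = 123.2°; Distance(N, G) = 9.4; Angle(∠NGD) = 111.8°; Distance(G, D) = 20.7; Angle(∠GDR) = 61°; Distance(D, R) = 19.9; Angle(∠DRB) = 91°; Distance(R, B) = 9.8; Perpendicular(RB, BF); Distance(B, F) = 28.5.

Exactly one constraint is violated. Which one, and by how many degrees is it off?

Perpendicular(RB, BF) — off by 6.30°.

E = (0.00, 0.00) ✓; EN at 131.6° ✓; |EN| = 10.30 ✓; ∠ENG = 123.2° ✓; |NG| = 9.400 ✓; ∠NGD = 111.8° ✓; |GD| = 20.70 ✓; ∠GDR = 61.00° ✓; |DR| = 19.90 ✓; ∠DRB = 91.00° ✓; |RB| = 9.800 ✓; ∠(RB, BF) = 83.70° ✗; |BF| = 28.50 ✓.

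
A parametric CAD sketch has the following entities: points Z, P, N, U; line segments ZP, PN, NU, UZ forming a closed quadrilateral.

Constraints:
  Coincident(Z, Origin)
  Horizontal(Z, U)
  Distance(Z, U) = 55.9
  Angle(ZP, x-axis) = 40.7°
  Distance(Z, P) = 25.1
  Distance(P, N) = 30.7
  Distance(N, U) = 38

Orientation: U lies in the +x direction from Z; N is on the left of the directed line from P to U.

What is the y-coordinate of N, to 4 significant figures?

35.70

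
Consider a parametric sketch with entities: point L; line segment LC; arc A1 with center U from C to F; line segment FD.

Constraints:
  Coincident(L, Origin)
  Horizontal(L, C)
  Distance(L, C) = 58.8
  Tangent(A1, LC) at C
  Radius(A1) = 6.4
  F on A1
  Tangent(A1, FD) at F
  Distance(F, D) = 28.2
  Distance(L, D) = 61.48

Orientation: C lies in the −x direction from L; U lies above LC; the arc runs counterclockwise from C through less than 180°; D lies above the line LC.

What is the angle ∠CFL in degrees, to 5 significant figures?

129.75°

Checks: |LC| = 58.80 ✓; |UF| = 6.400 ✓; ∠(UF, FD) = 90.00° ✓; |FD| = 28.20 ✓; |LD| = 61.48 ✓.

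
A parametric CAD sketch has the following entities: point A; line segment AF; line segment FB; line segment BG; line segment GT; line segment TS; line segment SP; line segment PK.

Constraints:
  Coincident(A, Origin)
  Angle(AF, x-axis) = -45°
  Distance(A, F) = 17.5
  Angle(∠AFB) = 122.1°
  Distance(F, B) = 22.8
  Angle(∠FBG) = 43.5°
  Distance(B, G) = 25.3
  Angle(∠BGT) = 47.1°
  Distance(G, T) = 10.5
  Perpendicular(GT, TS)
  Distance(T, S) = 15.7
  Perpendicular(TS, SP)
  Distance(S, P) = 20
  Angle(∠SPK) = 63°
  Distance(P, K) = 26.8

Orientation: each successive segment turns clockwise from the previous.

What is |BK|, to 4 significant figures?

30.42

A is at the origin; AF runs at -45.0° with length 17.5, so F = (12.37, -12.37). ∠AFB = 122.1° gives FB at -102.9° from the x-axis; with |FB| = 22.8, B = (7.284, -34.60). ∠FBG = 43.5° gives BG at 120.6° from the x-axis; with |BG| = 25.3, G = (-5.594, -12.82). ∠BGT = 47.1° gives GT at -12.30° from the x-axis; with |GT| = 10.5, T = (4.664, -15.06). GT is perpendicular to TS, so TS runs at -102.3°; with |TS| = 15.7, S = (1.320, -30.40). TS ⟂ SP, so SP runs at 167.7°; with |SP| = 20.0, P = (-18.22, -26.14). ∠SPK = 63.0° gives PK at 50.70° from the x-axis; with |PK| = 26.8, K = (-1.246, -5.399). Then |BK| = |K − B| = 30.42.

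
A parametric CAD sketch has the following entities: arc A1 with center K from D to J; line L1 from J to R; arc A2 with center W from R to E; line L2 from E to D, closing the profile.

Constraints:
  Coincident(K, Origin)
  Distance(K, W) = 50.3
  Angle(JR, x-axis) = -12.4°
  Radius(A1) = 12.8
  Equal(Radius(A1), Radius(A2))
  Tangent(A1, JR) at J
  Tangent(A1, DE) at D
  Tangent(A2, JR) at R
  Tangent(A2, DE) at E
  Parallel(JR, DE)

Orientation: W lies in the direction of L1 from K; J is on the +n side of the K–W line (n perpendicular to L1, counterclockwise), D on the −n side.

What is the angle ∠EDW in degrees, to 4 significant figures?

14.28°

The slot axis is L1's direction at -12.4°, so u = (cos -12.4°, sin -12.4°) = (0.9767, -0.2147) and n = (−sin -12.4°, cos -12.4°) = (0.2147, 0.9767). K is at the origin and W lies 50.3 along u from K, so W = 50.3·u = (49.13, -10.80). Tangency of A1 to both parallel lines with radius 12.8 puts J and D at K ± 12.8·n: J = (2.749, 12.50), D = (-2.749, -12.50). Equal radii place R and E the same way about W: R = W + 12.8·n = (51.88, 1.700), E = W − 12.8·n = (46.38, -23.30). Then cos ∠EDW = DE·DW / (|DE||DW|), giving 14.28°.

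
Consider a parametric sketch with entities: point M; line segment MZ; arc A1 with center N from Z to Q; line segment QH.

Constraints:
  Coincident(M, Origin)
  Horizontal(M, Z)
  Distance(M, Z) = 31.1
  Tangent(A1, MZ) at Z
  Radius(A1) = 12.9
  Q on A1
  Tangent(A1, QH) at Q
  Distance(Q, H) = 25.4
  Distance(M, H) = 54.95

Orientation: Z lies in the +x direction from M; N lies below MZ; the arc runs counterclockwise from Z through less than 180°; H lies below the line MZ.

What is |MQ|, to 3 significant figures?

29.6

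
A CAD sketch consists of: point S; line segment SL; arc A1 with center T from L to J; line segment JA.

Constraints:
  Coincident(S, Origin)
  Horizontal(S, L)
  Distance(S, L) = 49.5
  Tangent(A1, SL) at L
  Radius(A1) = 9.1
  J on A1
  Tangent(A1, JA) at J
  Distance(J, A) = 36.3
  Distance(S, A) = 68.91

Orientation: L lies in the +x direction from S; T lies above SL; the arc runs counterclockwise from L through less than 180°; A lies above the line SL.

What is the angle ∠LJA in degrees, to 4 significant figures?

129.0°

S is at the origin; S and L share the same y with |SL| = 49.5 and L on the +x side, so L = (49.50, 0.000). Since A1 is tangent to SL there, TL ⟂ SL, so T = L + (0, 9.1) = (49.50, 9.100). Since TJ ⟂ JA (tangency), |TA| = √(9.1² + 36.3²) = 37.42 regardless of where J sits on A1. So A lies on both circle(S, 68.91) and circle(T, 37.42); the above-SL intersection is A = (50.86, 46.50). J is the foot of the tangent from A: J = (58.40, 10.99).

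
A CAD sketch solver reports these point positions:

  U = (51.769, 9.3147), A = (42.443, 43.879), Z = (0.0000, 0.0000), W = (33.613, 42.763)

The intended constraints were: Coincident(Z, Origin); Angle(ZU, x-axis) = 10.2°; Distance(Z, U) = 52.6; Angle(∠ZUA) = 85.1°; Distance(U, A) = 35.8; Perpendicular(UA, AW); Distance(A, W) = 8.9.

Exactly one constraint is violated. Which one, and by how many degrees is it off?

Perpendicular(UA, AW) — off by 7.90°.

Z = (0.00, 0.00) ✓; ZU at 10.20° ✓; |ZU| = 52.60 ✓; ∠ZUA = 85.10° ✓; |UA| = 35.80 ✓; ∠(UA, AW) = 82.10° ✗; |AW| = 8.900 ✓.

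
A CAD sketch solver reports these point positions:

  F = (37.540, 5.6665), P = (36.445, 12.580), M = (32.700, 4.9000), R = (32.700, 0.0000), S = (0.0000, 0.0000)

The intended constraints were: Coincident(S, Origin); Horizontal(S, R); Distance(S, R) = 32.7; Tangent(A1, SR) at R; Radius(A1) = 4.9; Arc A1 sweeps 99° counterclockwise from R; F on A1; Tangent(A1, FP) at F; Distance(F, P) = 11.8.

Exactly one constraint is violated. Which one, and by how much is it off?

Distance(F, P) = 11.8 — off by 4.80.

S = (0.00, 0.00) ✓; S.y = 0.00, R.y = 0.00 ✓; |SR| = 32.70 ✓; ∠(MR, RS) = 90.00° ✓; |MR| = 4.900 ✓; bearing(M→F) − bearing(M→R) = 99.00° ✓; |MF| = 4.900 ✓; ∠(MF, FP) = 90.00° ✓; |FP| = 7.000 ✗.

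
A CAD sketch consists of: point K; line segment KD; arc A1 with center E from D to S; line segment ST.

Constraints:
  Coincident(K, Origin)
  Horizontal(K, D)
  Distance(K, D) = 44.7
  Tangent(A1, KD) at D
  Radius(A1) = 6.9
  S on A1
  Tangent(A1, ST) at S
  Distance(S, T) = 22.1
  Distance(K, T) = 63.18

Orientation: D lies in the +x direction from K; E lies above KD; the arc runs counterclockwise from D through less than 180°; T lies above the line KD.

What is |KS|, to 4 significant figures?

51.57

K is at the origin; K and D share the same y with |KD| = 44.7 and D on the +x side, so D = (44.70, 0.000). Tangency of A1 to KD means the radius ED is perpendicular to KD, so E = D + (0, 6.9) = (44.70, 6.900). Since ES ⟂ ST (tangency), |ET| = √(6.9² + 22.1²) = 23.15 regardless of where S sits on A1. So T lies on both circle(K, 63.18) and circle(E, 23.15); the above-KD intersection is T = (57.49, 26.20). S is the foot of the tangent from T: S = (51.33, 4.975).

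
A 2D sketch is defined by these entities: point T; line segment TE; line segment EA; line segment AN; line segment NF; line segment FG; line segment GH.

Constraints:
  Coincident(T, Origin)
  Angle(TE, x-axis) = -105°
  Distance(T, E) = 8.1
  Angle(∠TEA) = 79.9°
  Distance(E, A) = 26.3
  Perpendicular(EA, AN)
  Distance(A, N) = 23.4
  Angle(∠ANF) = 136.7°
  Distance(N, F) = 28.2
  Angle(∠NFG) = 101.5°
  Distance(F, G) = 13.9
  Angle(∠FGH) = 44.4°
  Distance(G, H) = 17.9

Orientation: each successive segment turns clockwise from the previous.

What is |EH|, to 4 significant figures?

35.04

∠NFG = 101.5° gives FG at -56.90° from the x-axis; with |FG| = 13.9, G = (17.82, 23.26). ∠FGH = 44.4° gives GH at 167.5° from the x-axis; with |GH| = 17.9, H = (0.3482, 27.13). Then |EH| = |H − E| = 35.04.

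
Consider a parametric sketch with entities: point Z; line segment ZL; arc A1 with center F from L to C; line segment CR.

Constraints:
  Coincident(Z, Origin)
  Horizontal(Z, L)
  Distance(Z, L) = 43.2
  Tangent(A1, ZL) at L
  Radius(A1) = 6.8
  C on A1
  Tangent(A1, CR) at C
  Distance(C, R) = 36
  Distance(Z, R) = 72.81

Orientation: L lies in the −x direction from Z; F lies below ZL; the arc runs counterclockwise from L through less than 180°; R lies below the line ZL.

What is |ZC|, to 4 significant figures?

49.79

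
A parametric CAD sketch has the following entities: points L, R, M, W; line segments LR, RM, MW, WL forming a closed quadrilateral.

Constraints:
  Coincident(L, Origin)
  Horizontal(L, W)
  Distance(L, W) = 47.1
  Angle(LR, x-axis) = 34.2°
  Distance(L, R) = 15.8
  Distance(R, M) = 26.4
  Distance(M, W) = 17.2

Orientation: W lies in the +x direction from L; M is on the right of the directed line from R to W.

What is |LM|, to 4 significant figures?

33.69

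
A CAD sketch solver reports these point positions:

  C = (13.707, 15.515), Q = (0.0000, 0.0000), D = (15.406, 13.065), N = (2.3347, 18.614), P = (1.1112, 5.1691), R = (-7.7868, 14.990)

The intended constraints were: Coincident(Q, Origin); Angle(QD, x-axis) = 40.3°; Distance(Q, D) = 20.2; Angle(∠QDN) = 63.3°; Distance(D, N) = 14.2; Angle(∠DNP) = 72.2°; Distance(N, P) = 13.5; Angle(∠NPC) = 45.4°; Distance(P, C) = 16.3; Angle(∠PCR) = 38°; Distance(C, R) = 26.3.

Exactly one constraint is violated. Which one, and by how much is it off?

Distance(C, R) = 26.3 — off by 4.80.

Q = (0.00, 0.00) ✓; QD at 40.30° ✓; |QD| = 20.20 ✓; ∠QDN = 63.30° ✓; |DN| = 14.20 ✓; ∠DNP = 72.20° ✓; |NP| = 13.50 ✓; ∠NPC = 45.40° ✓; |PC| = 16.30 ✓; ∠PCR = 38.00° ✓; |CR| = 21.50 ✗.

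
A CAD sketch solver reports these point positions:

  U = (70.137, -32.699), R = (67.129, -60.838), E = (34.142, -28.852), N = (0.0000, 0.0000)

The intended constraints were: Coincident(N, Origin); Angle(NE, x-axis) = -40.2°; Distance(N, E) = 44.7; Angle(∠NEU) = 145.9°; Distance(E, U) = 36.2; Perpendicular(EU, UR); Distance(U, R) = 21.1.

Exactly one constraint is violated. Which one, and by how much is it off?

Distance(U, R) = 21.1 — off by 7.20.

N = (0.00, 0.00) ✓; NE at -40.20° ✓; |NE| = 44.70 ✓; ∠NEU = 145.9° ✓; |EU| = 36.20 ✓; ∠(EU, UR) = 90.00° ✓; |UR| = 28.30 ✗.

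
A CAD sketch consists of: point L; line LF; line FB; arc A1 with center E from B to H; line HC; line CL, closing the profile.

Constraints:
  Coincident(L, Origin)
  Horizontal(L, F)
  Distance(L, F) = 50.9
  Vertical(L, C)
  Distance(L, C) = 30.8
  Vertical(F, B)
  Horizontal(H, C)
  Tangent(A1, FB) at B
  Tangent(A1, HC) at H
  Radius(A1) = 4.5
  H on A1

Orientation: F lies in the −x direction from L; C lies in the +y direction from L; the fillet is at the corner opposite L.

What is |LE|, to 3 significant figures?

53.3

L is at the origin; L and F share the same y with |LF| = 50.9 and F on the −x side, so F = (-50.9, 0.00). L and C share the same x with |LC| = 30.8 and C on the +y side, so C = (0.00, 30.8). The virtual corner opposite L is at (-50.9, 30.8). A1 meets FB tangentially, so EB is at right angles to FB and the tangent condition forces EH to be normal to HC, with radius 4.5, so the center E sits 4.5 in from both sides at E = (-46.4, 26.3). Then |LE| = |E − L| = 53.3.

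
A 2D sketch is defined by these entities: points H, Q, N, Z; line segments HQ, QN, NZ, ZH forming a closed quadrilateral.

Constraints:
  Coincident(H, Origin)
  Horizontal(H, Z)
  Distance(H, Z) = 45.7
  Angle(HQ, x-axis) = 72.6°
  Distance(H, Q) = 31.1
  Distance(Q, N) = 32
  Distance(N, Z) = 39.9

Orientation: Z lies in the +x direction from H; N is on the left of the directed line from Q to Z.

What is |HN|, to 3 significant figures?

56.0

H is at the origin; H and Z share the same y with |HZ| = 45.7 and Z in +x, so Z = (45.7, 0). HQ runs at 72.6° with |HQ| = 31.1, so Q = (9.30, 29.7). N is determined by |QN| = 32.0 and |NZ| = 39.9 together: it lies at the intersection of circle(Q, 32.0) and circle(Z, 39.9). With |QZ| = 47.0, the foot of the radical line on QZ is 17.4 from Q and the perpendicular offset is √(32.0² − 17.4²) = 26.8. Taking the left-of-QZ solution: N = (39.8, 39.5).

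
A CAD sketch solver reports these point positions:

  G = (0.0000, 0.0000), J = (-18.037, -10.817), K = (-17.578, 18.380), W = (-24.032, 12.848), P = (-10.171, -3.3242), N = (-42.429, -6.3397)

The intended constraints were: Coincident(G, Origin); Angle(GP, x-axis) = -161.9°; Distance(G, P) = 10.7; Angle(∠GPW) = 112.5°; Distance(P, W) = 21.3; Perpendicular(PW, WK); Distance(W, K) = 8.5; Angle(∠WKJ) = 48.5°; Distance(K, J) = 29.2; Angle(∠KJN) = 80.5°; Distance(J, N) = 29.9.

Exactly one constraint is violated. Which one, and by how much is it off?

Distance(J, N) = 29.9 — off by 5.10.

G = (0.00, 0.00) ✓; GP at -161.9° ✓; |GP| = 10.70 ✓; ∠GPW = 112.5° ✓; |PW| = 21.30 ✓; ∠(PW, WK) = 90.00° ✓; |WK| = 8.500 ✓; ∠WKJ = 48.50° ✓; |KJ| = 29.20 ✓; ∠KJN = 80.50° ✓; |JN| = 24.80 ✗.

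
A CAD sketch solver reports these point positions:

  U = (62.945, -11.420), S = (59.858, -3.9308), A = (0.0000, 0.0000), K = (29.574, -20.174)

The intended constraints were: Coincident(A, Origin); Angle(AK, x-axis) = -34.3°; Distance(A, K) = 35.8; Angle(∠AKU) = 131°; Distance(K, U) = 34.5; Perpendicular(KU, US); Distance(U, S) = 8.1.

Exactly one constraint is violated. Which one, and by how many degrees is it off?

Perpendicular(KU, US) — off by 7.70°.

A = (0.00, 0.00) ✓; AK at -34.30° ✓; |AK| = 35.80 ✓; ∠AKU = 131.0° ✓; |KU| = 34.50 ✓; ∠(KU, US) = 97.70° ✗; |US| = 8.100 ✓.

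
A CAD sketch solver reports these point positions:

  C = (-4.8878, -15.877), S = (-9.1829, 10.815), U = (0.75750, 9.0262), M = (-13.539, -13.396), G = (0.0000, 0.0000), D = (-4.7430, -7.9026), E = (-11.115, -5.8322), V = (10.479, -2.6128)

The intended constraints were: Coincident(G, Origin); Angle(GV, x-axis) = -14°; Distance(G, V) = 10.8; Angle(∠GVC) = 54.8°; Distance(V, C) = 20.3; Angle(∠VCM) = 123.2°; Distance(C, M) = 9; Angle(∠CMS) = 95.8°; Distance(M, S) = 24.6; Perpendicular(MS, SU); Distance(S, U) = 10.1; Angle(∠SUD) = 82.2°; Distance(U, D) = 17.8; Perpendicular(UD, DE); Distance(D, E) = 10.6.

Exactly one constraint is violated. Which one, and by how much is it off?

Distance(D, E) = 10.6 — off by 3.90.

G = (0.00, 0.00) ✓; GV at -14.00° ✓; |GV| = 10.80 ✓; ∠GVC = 54.80° ✓; |VC| = 20.30 ✓; ∠VCM = 123.2° ✓; |CM| = 9.000 ✓; ∠CMS = 95.80° ✓; |MS| = 24.60 ✓; ∠(MS, SU) = 90.00° ✓; |SU| = 10.10 ✓; ∠SUD = 82.20° ✓; |UD| = 17.80 ✓; ∠(UD, DE) = 90.00° ✓; |DE| = 6.700 ✗.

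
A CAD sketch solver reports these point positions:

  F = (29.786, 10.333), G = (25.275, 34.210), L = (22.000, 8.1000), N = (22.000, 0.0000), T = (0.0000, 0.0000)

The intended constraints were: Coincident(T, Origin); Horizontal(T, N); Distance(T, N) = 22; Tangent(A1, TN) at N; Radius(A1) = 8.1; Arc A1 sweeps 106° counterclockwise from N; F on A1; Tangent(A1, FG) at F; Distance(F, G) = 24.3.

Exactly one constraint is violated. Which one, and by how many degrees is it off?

Tangent(A1, FG) at F — off by 5.30°.

T = (0.00, 0.00) ✓; T.y = 0.00, N.y = 0.00 ✓; |TN| = 22.00 ✓; ∠(LN, NT) = 90.00° ✓; |LN| = 8.100 ✓; bearing(L→F) − bearing(L→N) = 106.0° ✓; |LF| = 8.100 ✓; ∠(LF, FG) = 95.30° ✗; |FG| = 24.30 ✓.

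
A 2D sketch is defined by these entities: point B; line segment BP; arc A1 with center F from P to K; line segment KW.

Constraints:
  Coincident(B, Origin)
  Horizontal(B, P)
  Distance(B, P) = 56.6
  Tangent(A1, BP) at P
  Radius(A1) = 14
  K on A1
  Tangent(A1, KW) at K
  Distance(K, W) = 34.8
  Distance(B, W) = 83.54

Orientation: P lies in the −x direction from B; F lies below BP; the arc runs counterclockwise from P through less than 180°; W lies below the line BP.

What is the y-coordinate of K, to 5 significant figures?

-15.471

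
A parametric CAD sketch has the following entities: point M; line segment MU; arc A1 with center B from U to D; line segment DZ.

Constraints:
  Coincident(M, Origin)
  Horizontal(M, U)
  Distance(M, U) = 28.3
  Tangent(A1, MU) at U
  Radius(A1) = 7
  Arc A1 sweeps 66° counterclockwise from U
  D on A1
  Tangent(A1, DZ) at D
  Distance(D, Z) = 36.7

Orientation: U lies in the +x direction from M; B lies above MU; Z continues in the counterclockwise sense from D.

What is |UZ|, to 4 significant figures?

43.29

M is at the origin; MU is horizontal with |MU| = 28.3 and U on the +x side, so U = (28.30, 0.000). A1 meets MU tangentially, so BU is at right angles to MU, so B = U + (0, 7) = (28.30, 7.000). On A1, U sits at bearing -90° from B; a 66° counterclockwise sweep puts D at bearing -24°, so D = B + 7.0·(cos -24°, sin -24°) = (34.69, 4.153). The tangent condition forces BD to be normal to DZ, so DZ runs along (−sin -24°, cos -24°); with |DZ| = 36.7, Z = (49.62, 37.68). Then |UZ| = |Z − U| = 43.29.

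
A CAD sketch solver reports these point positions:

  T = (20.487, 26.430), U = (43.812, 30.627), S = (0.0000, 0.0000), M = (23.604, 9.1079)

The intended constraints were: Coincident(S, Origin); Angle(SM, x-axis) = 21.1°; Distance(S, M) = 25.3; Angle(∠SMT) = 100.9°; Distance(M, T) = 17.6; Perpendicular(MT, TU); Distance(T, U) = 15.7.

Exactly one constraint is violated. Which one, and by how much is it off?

Distance(T, U) = 15.7 — off by 8.00.

S = (0.00, 0.00) ✓; SM at 21.10° ✓; |SM| = 25.30 ✓; ∠SMT = 100.9° ✓; |MT| = 17.60 ✓; ∠(MT, TU) = 90.00° ✓; |TU| = 23.70 ✗.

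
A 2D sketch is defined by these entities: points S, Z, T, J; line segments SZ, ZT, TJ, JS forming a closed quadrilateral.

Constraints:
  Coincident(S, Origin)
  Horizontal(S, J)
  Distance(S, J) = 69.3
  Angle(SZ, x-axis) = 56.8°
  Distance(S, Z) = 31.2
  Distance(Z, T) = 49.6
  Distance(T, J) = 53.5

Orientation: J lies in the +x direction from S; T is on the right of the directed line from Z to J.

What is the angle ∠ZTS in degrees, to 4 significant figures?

37.50°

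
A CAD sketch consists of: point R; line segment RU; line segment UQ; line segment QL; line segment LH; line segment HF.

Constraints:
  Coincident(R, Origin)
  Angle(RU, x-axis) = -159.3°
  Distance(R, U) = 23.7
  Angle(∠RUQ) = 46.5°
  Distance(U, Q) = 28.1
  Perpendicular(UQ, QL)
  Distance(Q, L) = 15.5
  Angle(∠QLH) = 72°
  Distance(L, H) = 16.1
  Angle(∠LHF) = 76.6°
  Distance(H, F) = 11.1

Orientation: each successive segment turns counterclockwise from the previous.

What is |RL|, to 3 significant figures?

11.9

∠RUQ = 46.5° gives UQ at -25.8° from the x-axis; with |UQ| = 28.1, Q = (3.13, -20.6). UQ ⟂ QL, so QL runs at 64.2°; with |QL| = 15.5, L = (9.88, -6.65). Then |RL| = |L − R| = 11.9.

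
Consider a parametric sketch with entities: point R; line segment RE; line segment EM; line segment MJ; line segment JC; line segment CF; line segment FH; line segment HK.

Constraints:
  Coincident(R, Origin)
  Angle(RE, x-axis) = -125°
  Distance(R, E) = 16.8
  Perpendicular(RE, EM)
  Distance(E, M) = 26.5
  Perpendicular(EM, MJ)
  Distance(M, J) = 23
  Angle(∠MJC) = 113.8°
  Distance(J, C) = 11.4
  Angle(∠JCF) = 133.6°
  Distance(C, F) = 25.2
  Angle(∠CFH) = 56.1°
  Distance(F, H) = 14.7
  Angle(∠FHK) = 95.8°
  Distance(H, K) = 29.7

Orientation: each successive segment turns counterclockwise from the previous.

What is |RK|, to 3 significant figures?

28.7

R is at the origin; RE runs at -125.0° with length 16.8, so E = (-9.64, -13.8). RE is perpendicular to EM, so EM runs at -35.0°; with |EM| = 26.5, M = (12.1, -29.0). EM ⟂ MJ, so MJ runs at 55.0°; with |MJ| = 23.0, J = (25.3, -10.1). ∠MJC = 113.8° gives JC at 121° from the x-axis; with |JC| = 11.4, C = (19.4, -0.370). ∠JCF = 133.6° gives CF at 168° from the x-axis; with |CF| = 25.2, F = (-5.25, 5.04). ∠CFH = 56.1° gives FH at -68.5° from the x-axis; with |FH| = 14.7, H = (0.134, -8.64). ∠FHK = 95.8° gives HK at 15.7° from the x-axis; with |HK| = 29.7, K = (28.7, -0.599). Then |RK| = |K − R| = 28.7.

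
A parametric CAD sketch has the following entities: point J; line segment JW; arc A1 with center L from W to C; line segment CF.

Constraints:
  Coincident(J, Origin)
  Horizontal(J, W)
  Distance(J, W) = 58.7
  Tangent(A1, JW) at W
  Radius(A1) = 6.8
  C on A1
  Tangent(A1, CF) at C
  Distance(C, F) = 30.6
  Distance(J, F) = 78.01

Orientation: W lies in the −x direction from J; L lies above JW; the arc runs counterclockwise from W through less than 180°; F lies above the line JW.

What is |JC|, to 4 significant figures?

53.92

Checks: J = (0.00, 0.00) ✓; |LC| = 6.800 ✓; ∠(LC, CF) = 90.00° ✓; |CF| = 30.60 ✓; |JF| = 78.01 ✓.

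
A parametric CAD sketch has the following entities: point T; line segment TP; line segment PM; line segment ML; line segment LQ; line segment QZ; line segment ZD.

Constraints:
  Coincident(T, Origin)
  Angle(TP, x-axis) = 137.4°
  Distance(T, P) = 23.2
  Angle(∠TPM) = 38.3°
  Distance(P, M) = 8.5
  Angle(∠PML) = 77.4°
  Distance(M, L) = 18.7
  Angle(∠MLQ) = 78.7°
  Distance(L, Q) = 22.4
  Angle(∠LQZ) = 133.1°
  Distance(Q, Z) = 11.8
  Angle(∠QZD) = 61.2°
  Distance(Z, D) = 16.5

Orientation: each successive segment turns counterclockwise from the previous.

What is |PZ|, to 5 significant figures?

20.036

T is at the origin; TP runs at 137.4° with length 23.2, so P = (-17.077, 15.704). ∠TPM = 38.3° gives PM at -80.900° from the x-axis; with |PM| = 8.5, M = (-15.733, 7.3105). ∠PML = 77.4° gives ML at 21.700° from the x-axis; with |ML| = 18.7, L = (1.6417, 14.225). ∠MLQ = 78.7° gives LQ at 123.00° from the x-axis; with |LQ| = 22.4, Q = (-10.558, 33.011). ∠LQZ = 133.1° gives QZ at 169.90° from the x-axis; with |QZ| = 11.8, Z = (-22.175, 35.080). Then |PZ| = |Z − P| = 20.036.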